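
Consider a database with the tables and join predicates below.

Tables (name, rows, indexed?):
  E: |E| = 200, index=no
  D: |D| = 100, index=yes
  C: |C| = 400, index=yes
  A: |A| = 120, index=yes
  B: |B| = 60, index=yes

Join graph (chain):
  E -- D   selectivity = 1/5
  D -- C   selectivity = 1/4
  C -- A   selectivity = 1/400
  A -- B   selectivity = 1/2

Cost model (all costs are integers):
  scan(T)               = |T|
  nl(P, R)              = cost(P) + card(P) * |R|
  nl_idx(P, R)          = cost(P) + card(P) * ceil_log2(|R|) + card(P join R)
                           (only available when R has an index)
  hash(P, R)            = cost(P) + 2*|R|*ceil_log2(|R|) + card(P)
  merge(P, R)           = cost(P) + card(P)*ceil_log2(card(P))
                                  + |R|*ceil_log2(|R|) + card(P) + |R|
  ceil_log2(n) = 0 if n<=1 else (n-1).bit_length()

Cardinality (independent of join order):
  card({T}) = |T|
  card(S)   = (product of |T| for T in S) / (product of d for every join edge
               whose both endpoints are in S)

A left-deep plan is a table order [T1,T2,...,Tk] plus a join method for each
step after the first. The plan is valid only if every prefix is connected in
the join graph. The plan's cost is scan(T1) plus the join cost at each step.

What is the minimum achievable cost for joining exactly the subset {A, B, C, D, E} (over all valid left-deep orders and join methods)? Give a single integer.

Selinger DP over subsets of {A,B,C,D,E}:
  {E}: scan cost=200, card=200
  {D}: scan cost=100, card=100
  {C}: scan cost=400, card=400
  {A}: scan cost=120, card=120
  {B}: scan cost=60, card=60
  {DE}: card=4000; try (D,hash)→1800, (E,merge)→2700, (D,merge)→2800, (E,hash)→3400, (D,nl_idx)→5600, (E,nl)→20100 …(+1); best=1800 via (D,hash)
  {CD}: card=10000; try (D,hash)→2200, (C,merge)→4900, (D,merge)→5200, (C,hash)→7400, (C,nl_idx)→11000, (D,nl_idx)→13200 …(+2); best=2200 via (D,hash)
  {AC}: card=120; try (C,nl_idx)→1320, (A,hash)→2480, (A,nl_idx)→3320, (C,merge)→5080, (A,merge)→5360, (C,hash)→7440 …(+2); best=1320 via (C,nl_idx)
  {AB}: card=3600; try (B,hash)→960, (A,merge)→1440, (B,merge)→1500, (A,hash)→1800, (A,nl_idx)→4080, (B,nl_idx)→4440 …(+2); best=960 via (B,hash)
  {CDE}: card=400000; try (C,hash)→13000, (E,hash)→15400, (C,merge)→57800, (E,merge)→154000, (C,nl_idx)→437800, (C,nl)→1601800 …(+1); best=13000 via (C,hash)
  {ACD}: card=3000; try (D,hash)→2840, (D,merge)→3080, (D,nl_idx)→5160, (D,nl)→13320, (A,hash)→13880, (A,nl_idx)→75200 …(+2); best=2840 via (D,hash)
  {ABC}: card=3600; try (B,hash)→2160, (B,merge)→2700, (B,nl_idx)→5640, (B,nl)→8520, (C,hash)→11760, (C,nl_idx)→36960 …(+2); best=2160 via (B,hash)
  {ACDE}: card=120000; try (E,hash)→9040, (E,merge)→43640, (A,hash)→414680, (E,nl)→602840, (A,nl_idx)→2933000, (A,merge)→8013960 …(+1); best=9040 via (E,hash)
  {ABCD}: card=90000; try (B,hash)→6560, (D,hash)→7160, (B,merge)→42260, (D,merge)→49760, (B,nl_idx)→110840, (D,nl_idx)→117360 …(+2); best=6560 via (B,hash)
  {ABCDE}: card=3600000; try (E,hash)→99760, (B,hash)→129760, (E,merge)→1628360, (B,merge)→2169460, (B,nl_idx)→4329040, (B,nl)→7209040 …(+1); best=99760 via (E,hash)

99760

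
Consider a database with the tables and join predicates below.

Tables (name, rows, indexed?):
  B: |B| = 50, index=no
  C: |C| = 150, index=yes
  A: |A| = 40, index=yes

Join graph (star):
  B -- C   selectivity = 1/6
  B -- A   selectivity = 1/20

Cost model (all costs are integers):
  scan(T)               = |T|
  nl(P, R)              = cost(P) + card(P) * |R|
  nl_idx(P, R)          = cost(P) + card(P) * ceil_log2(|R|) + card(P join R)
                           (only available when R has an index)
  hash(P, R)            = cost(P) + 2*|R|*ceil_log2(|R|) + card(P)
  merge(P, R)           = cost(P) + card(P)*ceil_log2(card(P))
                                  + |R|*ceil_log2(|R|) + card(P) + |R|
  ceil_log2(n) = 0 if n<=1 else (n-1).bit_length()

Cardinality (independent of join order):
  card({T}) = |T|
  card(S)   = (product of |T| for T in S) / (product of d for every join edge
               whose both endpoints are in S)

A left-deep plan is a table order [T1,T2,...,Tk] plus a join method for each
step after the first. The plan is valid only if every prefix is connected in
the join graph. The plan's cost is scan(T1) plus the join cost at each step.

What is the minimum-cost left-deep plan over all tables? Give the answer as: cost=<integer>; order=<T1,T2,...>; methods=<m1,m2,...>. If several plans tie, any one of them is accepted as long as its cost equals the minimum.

Selinger DP (subsets sized 1..n):
  {B}: scan cost=50, card=50
  {C}: scan cost=150, card=150
  {A}: scan cost=40, card=40
  {BC}: card=1250; try (B,hash)→900, (C,nl_idx)→1700, (C,merge)→1750, (B,merge)→1850, (C,hash)→2500, (C,nl)→7550 …(+1); best=900 via (B,hash)
  {AB}: card=100; try (A,nl_idx)→450, (A,hash)→580, (B,merge)→670, (B,hash)→680, (A,merge)→680, (B,nl)→2040 …(+1); best=450 via (A,nl_idx)
  {ABC}: card=2500; try (C,merge)→2600, (A,hash)→2630, (C,hash)→2950, (C,nl_idx)→3750, (A,nl_idx)→10900, (C,nl)→15450 …(+2); best=2600 via (C,merge)

cost=2600; order=B,A,C; methods=nl_idx,merge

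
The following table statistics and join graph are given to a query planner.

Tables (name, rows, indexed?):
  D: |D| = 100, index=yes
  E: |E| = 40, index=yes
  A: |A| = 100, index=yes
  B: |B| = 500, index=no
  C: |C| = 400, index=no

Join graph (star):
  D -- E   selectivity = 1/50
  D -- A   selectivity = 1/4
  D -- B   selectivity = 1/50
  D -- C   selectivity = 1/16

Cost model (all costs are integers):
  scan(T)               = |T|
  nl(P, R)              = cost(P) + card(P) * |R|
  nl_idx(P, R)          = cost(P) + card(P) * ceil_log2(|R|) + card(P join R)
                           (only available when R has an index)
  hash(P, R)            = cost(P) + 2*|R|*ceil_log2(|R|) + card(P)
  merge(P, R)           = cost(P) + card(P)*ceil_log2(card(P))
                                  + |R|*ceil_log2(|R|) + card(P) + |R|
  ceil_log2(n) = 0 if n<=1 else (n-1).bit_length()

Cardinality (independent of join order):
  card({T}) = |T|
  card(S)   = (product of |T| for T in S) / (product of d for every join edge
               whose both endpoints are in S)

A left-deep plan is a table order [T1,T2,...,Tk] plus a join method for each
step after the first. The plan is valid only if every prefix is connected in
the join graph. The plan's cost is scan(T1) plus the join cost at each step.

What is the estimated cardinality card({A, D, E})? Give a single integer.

Tables in S: A(100), D(100), E(40)
Edges inside S: D-E(d=50), D-A(d=4)
numerator = 100 * 100 * 40 = 400000
denominator = 50 * 4 = 200
card(S) = 400000 / 200 = 2000

2000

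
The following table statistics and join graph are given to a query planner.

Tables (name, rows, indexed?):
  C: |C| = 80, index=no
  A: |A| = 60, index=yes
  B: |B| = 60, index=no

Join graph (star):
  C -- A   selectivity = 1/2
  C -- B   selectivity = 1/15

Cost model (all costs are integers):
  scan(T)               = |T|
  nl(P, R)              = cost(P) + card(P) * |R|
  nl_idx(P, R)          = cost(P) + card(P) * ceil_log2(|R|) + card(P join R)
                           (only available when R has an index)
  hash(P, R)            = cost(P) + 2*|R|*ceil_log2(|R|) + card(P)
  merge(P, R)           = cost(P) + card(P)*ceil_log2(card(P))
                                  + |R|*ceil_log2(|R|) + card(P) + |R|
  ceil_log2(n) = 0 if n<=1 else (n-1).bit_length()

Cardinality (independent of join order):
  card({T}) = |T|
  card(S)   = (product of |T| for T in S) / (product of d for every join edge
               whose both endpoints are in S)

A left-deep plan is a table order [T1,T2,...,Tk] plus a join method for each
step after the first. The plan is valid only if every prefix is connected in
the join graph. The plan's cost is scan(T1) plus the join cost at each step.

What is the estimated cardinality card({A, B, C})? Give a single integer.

9600

Tables in S: A(60), B(60), C(80)
Edges inside S: C-A(d=2), C-B(d=15)
numerator = 60 * 60 * 80 = 288000
denominator = 2 * 15 = 30
card(S) = 288000 / 30 = 9600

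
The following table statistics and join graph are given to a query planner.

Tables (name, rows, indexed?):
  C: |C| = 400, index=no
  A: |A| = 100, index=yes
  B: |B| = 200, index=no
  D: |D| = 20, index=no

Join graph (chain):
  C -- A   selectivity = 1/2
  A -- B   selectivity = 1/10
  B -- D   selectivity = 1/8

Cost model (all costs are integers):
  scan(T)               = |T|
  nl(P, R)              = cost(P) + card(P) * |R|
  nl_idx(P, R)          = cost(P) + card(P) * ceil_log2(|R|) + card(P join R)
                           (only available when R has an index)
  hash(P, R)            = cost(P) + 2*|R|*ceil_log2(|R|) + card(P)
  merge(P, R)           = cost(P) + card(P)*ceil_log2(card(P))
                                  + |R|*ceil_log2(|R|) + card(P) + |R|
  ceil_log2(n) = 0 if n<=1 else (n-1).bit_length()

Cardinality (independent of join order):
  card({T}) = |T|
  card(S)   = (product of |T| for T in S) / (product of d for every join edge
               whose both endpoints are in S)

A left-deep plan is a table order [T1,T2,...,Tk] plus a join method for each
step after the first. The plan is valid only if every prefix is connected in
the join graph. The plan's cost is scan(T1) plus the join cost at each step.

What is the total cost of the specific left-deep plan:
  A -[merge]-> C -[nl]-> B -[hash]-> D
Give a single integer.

4405100

step 1: scan A: cost=100, card=100
step 2: join C via merge
    card(P join C) = 100*400/(2) = 20000
    cost = 100 + 100*7 + 400*9 + 100 + 400 = 4900
step 3: join B via nl
    card(P join B) = 20000*200/(10) = 400000
    cost = 4900 + 20000*200 = 4004900
step 4: join D via hash
    card(P join D) = 400000*20/(8) = 1000000
    cost = 4004900 + 2*20*5 + 400000 = 4405100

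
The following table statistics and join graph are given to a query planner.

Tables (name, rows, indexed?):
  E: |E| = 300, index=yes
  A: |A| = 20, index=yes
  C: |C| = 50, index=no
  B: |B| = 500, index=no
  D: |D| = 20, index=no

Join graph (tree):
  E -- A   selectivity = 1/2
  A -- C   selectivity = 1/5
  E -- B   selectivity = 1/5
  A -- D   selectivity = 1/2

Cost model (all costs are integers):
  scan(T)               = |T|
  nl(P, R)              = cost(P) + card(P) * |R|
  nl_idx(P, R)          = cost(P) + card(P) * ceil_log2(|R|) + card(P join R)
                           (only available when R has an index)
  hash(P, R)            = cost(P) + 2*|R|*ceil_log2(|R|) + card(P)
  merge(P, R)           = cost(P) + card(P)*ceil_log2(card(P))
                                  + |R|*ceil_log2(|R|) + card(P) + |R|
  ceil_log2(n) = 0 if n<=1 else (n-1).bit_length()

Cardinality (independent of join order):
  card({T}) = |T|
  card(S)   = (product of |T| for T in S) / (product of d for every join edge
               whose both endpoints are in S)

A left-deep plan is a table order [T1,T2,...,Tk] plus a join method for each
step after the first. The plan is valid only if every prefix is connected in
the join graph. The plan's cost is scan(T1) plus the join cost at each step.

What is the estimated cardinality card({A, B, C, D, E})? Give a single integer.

Tables in S: A(20), B(500), C(50), D(20), E(300)
Edges inside S: E-A(d=2), A-C(d=5), E-B(d=5), A-D(d=2)
numerator = 20 * 500 * 50 * 20 * 300 = 3000000000
denominator = 2 * 5 * 5 * 2 = 100
card(S) = 3000000000 / 100 = 30000000

30000000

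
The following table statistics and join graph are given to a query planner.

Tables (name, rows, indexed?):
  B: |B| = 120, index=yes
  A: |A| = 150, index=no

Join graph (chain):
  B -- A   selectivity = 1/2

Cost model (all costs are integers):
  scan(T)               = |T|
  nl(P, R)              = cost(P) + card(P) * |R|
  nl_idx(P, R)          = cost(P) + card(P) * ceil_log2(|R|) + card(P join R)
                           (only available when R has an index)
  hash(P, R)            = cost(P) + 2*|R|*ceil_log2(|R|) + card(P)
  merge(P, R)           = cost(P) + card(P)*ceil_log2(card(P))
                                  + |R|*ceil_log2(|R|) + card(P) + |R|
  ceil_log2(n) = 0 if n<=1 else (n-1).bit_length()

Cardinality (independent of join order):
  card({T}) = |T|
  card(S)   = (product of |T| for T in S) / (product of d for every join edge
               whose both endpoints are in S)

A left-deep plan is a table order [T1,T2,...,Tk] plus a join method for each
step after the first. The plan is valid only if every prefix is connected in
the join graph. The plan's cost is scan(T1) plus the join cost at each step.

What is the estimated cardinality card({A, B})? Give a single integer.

9000

Tables in S: A(150), B(120)
Edges inside S: B-A(d=2)
numerator = 150 * 120 = 18000
denominator = 2 = 2
card(S) = 18000 / 2 = 9000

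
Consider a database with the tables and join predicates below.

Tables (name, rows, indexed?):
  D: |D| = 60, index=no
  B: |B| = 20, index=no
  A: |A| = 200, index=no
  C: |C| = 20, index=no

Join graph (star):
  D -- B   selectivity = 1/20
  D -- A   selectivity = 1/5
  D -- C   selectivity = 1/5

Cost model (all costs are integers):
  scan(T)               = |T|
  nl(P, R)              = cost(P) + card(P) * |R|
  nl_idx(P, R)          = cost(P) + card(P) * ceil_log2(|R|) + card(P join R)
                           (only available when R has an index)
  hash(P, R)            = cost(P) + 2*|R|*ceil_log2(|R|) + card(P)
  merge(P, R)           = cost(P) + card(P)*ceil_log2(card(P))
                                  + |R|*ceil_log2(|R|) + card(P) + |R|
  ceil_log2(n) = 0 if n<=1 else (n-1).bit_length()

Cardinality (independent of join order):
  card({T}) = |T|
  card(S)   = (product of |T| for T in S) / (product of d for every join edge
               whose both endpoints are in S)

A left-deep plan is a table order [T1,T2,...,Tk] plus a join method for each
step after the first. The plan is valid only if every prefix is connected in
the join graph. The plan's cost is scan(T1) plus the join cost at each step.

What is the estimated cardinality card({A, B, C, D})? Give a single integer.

9600

Tables in S: A(200), B(20), C(20), D(60)
Edges inside S: D-B(d=20), D-A(d=5), D-C(d=5)
numerator = 200 * 20 * 20 * 60 = 4800000
denominator = 20 * 5 * 5 = 500
card(S) = 4800000 / 500 = 9600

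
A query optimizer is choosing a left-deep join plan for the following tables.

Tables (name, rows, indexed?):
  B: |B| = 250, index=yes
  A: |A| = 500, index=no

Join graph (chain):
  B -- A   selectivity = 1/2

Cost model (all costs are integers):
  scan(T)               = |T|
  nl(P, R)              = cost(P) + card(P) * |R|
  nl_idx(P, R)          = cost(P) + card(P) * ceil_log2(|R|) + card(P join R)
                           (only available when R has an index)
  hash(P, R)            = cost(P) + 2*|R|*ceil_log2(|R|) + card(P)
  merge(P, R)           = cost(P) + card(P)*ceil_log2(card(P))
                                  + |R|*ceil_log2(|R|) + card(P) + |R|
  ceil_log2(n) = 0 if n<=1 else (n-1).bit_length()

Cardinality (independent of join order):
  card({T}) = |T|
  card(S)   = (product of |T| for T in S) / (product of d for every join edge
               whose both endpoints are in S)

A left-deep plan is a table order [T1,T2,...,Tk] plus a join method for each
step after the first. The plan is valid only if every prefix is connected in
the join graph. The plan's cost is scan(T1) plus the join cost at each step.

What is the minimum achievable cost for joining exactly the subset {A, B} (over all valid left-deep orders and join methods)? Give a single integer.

Selinger DP over subsets of {A,B}:
  {B}: scan cost=250, card=250
  {A}: scan cost=500, card=500
  {AB}: card=62500; try (B,hash)→5000, (A,merge)→7500, (B,merge)→7750, (A,hash)→9500, (B,nl_idx)→67000, (A,nl)→125250 …(+1); best=5000 via (B,hash)

5000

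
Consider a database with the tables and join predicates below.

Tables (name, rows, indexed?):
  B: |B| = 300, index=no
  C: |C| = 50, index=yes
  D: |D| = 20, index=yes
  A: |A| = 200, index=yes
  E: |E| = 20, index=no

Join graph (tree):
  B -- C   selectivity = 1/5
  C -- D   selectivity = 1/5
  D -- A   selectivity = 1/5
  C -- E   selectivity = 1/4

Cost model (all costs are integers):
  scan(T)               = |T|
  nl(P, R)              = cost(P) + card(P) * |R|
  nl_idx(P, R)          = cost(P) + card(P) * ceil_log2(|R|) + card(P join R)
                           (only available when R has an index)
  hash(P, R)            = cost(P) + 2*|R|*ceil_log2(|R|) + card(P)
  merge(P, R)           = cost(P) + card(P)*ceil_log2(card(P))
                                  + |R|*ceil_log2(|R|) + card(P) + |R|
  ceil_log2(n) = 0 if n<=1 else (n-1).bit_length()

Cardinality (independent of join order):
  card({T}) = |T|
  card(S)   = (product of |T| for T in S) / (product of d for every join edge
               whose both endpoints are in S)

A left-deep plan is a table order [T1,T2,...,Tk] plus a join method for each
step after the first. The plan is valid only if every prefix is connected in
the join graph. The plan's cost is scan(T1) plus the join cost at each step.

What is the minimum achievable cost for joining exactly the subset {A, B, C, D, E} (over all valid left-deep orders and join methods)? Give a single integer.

Selinger DP over subsets of {A,B,C,D,E}:
  {B}: scan cost=300, card=300
  {C}: scan cost=50, card=50
  {D}: scan cost=20, card=20
  {A}: scan cost=200, card=200
  {E}: scan cost=20, card=20
  {BC}: card=3000; try (C,hash)→1200, (B,merge)→3400, (C,merge)→3650, (C,nl_idx)→5100, (B,hash)→5500, (B,nl)→15050 …(+1); best=1200 via (C,hash)
  {CD}: card=200; try (D,hash)→300, (C,nl_idx)→340, (C,merge)→490, (D,nl_idx)→500, (D,merge)→520, (C,hash)→640 …(+2); best=300 via (D,hash)
  {CE}: card=250; try (E,hash)→300, (C,nl_idx)→390, (C,merge)→490, (E,merge)→520, (C,hash)→640, (C,nl)→1020 …(+1); best=300 via (E,hash)
  {AD}: card=800; try (D,hash)→600, (A,nl_idx)→980, (A,merge)→1940, (D,nl_idx)→2000, (D,merge)→2120, (A,hash)→3240 …(+2); best=600 via (D,hash)
  {BCD}: card=12000; try (D,hash)→4400, (B,merge)→5100, (B,hash)→5900, (D,nl_idx)→28200, (D,merge)→40320, (B,nl)→60300 …(+1); best=4400 via (D,hash)
  {BCE}: card=15000; try (E,hash)→4400, (B,merge)→5550, (B,hash)→5950, (E,merge)→40320, (E,nl)→61200, (B,nl)→75300; best=4400 via (E,hash)
  {ACD}: card=8000; try (C,hash)→2000, (A,hash)→3700, (A,merge)→3900, (C,merge)→9750, (A,nl_idx)→9900, (C,nl_idx)→13400 …(+2); best=2000 via (C,hash)
  {CDE}: card=1000; try (E,hash)→700, (D,hash)→750, (E,merge)→2220, (D,nl_idx)→2550, (D,merge)→2670, (E,nl)→4300 …(+1); best=700 via (E,hash)
  {ABCD}: card=480000; try (B,hash)→15400, (A,hash)→19600, (B,merge)→117000, (A,merge)→186200, (A,nl_idx)→580400, (B,nl)→2402000 …(+1); best=15400 via (B,hash)
  {BCDE}: card=60000; try (B,hash)→7100, (B,merge)→14700, (E,hash)→16600, (D,hash)→19600, (D,nl_idx)→139400, (E,merge)→184520 …(+4); best=7100 via (B,hash)
  {ACDE}: card=40000; try (A,hash)→4900, (E,hash)→10200, (A,merge)→13500, (A,nl_idx)→48700, (E,merge)→114120, (E,nl)→162000 …(+1); best=4900 via (A,hash)
  {ABCDE}: card=2400000; try (B,hash)→50300, (A,hash)→70300, (E,hash)→495600, (B,merge)→687900, (A,merge)→1028900, (A,nl_idx)→2887100 …(+4); best=50300 via (B,hash)

50300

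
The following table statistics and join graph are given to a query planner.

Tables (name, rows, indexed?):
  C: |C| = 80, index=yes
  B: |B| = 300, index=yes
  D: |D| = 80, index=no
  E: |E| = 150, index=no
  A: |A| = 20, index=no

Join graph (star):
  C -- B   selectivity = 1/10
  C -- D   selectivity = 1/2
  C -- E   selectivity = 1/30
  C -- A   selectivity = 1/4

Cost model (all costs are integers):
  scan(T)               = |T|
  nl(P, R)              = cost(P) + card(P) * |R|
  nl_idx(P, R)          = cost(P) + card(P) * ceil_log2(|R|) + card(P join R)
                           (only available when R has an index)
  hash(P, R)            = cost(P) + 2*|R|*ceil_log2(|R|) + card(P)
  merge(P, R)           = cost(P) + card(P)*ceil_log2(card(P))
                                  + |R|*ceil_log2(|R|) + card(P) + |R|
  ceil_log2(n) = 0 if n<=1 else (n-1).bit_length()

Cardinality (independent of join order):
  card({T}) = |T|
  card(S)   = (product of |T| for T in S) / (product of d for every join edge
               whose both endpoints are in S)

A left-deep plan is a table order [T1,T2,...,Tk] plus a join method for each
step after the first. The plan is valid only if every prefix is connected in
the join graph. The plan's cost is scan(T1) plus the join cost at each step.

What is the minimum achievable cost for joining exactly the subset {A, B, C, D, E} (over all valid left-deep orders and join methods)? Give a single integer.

70540

Selinger DP over subsets of {A,B,C,D,E}:
  {C}: scan cost=80, card=80
  {B}: scan cost=300, card=300
  {D}: scan cost=80, card=80
  {E}: scan cost=150, card=150
  {A}: scan cost=20, card=20
  {BC}: card=2400; try (C,hash)→1720, (B,nl_idx)→3200, (B,merge)→3720, (C,merge)→3940, (C,nl_idx)→4800, (B,hash)→5560 …(+2); best=1720 via (C,hash)
  {CD}: card=3200; try (D,hash)→1280, (C,hash)→1280, (D,merge)→1360, (C,merge)→1360, (C,nl_idx)→3840, (D,nl)→6480 …(+1); best=1280 via (D,hash)
  {CE}: card=400; try (C,hash)→1420, (C,nl_idx)→1600, (E,merge)→2070, (C,merge)→2140, (E,hash)→2560, (E,nl)→12080 …(+1); best=1420 via (C,hash)
  {AC}: card=400; try (A,hash)→360, (C,nl_idx)→560, (C,merge)→780, (A,merge)→840, (C,hash)→1160, (C,nl)→1620 …(+1); best=360 via (A,hash)
  {BCD}: card=96000; try (D,hash)→5240, (B,hash)→9880, (D,merge)→33560, (B,merge)→45880, (B,nl_idx)→126080, (D,nl)→193720 …(+1); best=5240 via (D,hash)
  {BCE}: card=12000; try (E,hash)→6520, (B,hash)→7220, (B,merge)→8420, (B,nl_idx)→17020, (E,merge)→34270, (B,nl)→121420 …(+1); best=6520 via (E,hash)
  {ABC}: card=12000; try (A,hash)→4320, (B,hash)→6160, (B,merge)→7360, (B,nl_idx)→15960, (A,merge)→33040, (A,nl)→49720 …(+1); best=4320 via (A,hash)
  {CDE}: card=16000; try (D,hash)→2940, (D,merge)→6060, (E,hash)→6880, (D,nl)→33420, (E,merge)→44230, (E,nl)→481280; best=2940 via (D,hash)
  {ACD}: card=16000; try (D,hash)→1880, (A,hash)→4680, (D,merge)→5000, (D,nl)→32360, (A,merge)→43000, (A,nl)→65280; best=1880 via (D,hash)
  {ACE}: card=2000; try (A,hash)→2020, (E,hash)→3160, (A,merge)→5540, (E,merge)→5710, (A,nl)→9420, (E,nl)→60360; best=2020 via (A,hash)
  {BCDE}: card=480000; try (D,hash)→19640, (B,hash)→24340, (E,hash)→103640, (D,merge)→187160, (B,merge)→245940, (B,nl_idx)→626940 …(+4); best=19640 via (D,hash)
  {ABCD}: card=480000; try (D,hash)→17440, (B,hash)→23280, (A,hash)→101440, (D,merge)→184960, (B,merge)→244880, (B,nl_idx)→625880 …(+4); best=17440 via (D,hash)
  {ABCE}: card=60000; try (B,hash)→9420, (E,hash)→18720, (A,hash)→18720, (B,merge)→29020, (B,nl_idx)→80020, (E,merge)→185670 …(+4); best=9420 via (B,hash)
  {ACDE}: card=80000; try (D,hash)→5140, (A,hash)→19140, (E,hash)→20280, (D,merge)→26660, (D,nl)→162020, (A,merge)→243060 …(+3); best=5140 via (D,hash)
  {ABCDE}: card=2400000; try (D,hash)→70540, (B,hash)→90540, (E,hash)→499840, (A,hash)→499840, (D,merge)→1030060, (B,merge)→1448140 …(+7); best=70540 via (D,hash)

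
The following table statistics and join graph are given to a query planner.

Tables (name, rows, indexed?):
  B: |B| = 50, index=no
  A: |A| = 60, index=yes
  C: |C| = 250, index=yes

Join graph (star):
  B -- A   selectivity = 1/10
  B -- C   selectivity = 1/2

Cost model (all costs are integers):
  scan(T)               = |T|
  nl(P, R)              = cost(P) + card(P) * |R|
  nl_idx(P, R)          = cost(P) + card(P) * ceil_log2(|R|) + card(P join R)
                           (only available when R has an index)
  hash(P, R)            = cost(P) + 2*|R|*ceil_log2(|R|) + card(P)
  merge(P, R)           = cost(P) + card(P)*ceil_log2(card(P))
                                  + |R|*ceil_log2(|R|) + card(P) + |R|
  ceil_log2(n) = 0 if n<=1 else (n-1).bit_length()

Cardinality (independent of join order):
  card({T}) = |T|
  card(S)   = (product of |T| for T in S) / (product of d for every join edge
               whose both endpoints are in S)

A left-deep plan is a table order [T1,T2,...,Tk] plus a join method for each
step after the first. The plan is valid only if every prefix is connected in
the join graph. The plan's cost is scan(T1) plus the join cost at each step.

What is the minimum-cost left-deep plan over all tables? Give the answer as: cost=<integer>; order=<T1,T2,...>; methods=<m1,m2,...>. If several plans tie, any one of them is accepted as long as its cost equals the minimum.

cost=4950; order=B,A,C; methods=nl_idx,hash

Selinger DP (subsets sized 1..n):
  {B}: scan cost=50, card=50
  {A}: scan cost=60, card=60
  {C}: scan cost=250, card=250
  {AB}: card=300; try (A,nl_idx)→650, (B,hash)→720, (A,hash)→820, (A,merge)→820, (B,merge)→830, (A,nl)→3050 …(+1); best=650 via (A,nl_idx)
  {BC}: card=6250; try (B,hash)→1100, (C,merge)→2650, (B,merge)→2850, (C,hash)→4100, (C,nl_idx)→6700, (C,nl)→12550 …(+1); best=1100 via (B,hash)
  {ABC}: card=37500; try (C,hash)→4950, (C,merge)→5900, (A,hash)→8070, (C,nl_idx)→40550, (C,nl)→75650, (A,nl_idx)→76100 …(+2); best=4950 via (C,hash)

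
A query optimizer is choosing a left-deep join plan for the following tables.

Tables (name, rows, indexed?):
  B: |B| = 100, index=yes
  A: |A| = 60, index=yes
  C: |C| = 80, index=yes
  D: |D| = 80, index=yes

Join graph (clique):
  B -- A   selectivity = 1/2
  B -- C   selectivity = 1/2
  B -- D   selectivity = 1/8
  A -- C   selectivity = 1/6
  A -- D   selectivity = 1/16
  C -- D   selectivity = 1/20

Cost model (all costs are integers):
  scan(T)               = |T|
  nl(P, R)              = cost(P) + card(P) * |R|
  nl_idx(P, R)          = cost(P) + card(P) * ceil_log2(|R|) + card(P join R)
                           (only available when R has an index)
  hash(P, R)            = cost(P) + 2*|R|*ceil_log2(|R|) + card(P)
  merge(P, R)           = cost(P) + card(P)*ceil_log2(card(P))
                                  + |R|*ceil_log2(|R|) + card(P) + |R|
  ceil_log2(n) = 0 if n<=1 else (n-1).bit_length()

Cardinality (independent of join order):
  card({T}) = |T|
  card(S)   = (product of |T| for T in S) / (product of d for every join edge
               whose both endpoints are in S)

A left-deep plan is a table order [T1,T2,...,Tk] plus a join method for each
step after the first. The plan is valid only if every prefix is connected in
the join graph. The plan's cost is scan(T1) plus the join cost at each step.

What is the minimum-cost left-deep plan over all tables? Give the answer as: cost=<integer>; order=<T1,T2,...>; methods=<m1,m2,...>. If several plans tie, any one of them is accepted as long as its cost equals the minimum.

Selinger DP (subsets sized 1..n):
  {B}: scan cost=100, card=100
  {A}: scan cost=60, card=60
  {C}: scan cost=80, card=80
  {D}: scan cost=80, card=80
  {AB}: card=3000; try (A,hash)→920, (B,merge)→1280, (A,merge)→1320, (B,hash)→1520, (B,nl_idx)→3480, (A,nl_idx)→3700 …(+2); best=920 via (A,hash)
  {BC}: card=4000; try (C,hash)→1320, (B,merge)→1520, (C,merge)→1540, (B,hash)→1560, (B,nl_idx)→4640, (C,nl_idx)→4800 …(+2); best=1320 via (C,hash)
  {BD}: card=1000; try (D,hash)→1320, (B,merge)→1520, (D,merge)→1540, (B,hash)→1560, (B,nl_idx)→1640, (D,nl_idx)→1800 …(+2); best=1320 via (D,hash)
  {AC}: card=800; try (A,hash)→880, (C,merge)→1120, (A,merge)→1140, (C,hash)→1240, (C,nl_idx)→1280, (A,nl_idx)→1360 …(+2); best=880 via (A,hash)
  {AD}: card=300; try (D,nl_idx)→780, (A,nl_idx)→860, (A,hash)→880, (D,merge)→1120, (A,merge)→1140, (D,hash)→1240 …(+2); best=780 via (D,nl_idx)
  {CD}: card=320; try (D,nl_idx)→960, (C,nl_idx)→960, (D,hash)→1280, (C,hash)→1280, (D,merge)→1360, (C,merge)→1360 …(+2); best=960 via (D,nl_idx)
  {ABC}: card=20000; try (B,hash)→3080, (C,hash)→5040, (A,hash)→6040, (B,merge)→10480, (B,nl_idx)→26480, (C,merge)→40560 …(+6); best=3080 via (B,hash)
  {ABD}: card=1875; try (B,hash)→2480, (A,hash)→3040, (B,merge)→4580, (B,nl_idx)→4755, (D,hash)→5040, (A,nl_idx)→9195 …(+6); best=2480 via (B,hash)
  {BCD}: card=2000; try (B,hash)→2680, (C,hash)→3440, (B,merge)→4960, (B,nl_idx)→5200, (D,hash)→6440, (C,nl_idx)→10320 …(+6); best=2680 via (B,hash)
  {ACD}: card=200; try (A,hash)→2000, (C,hash)→2200, (D,hash)→2800, (C,nl_idx)→3080, (A,nl_idx)→3080, (C,merge)→4420 …(+6); best=2000 via (A,hash)
  {ABCD}: card=625; try (B,hash)→3600, (B,nl_idx)→4025, (B,merge)→4600, (A,hash)→5400, (C,hash)→5475, (A,nl_idx)→15305 …(+10); best=3600 via (B,hash)

cost=3600; order=C,D,A,B; methods=nl_idx,hash,hash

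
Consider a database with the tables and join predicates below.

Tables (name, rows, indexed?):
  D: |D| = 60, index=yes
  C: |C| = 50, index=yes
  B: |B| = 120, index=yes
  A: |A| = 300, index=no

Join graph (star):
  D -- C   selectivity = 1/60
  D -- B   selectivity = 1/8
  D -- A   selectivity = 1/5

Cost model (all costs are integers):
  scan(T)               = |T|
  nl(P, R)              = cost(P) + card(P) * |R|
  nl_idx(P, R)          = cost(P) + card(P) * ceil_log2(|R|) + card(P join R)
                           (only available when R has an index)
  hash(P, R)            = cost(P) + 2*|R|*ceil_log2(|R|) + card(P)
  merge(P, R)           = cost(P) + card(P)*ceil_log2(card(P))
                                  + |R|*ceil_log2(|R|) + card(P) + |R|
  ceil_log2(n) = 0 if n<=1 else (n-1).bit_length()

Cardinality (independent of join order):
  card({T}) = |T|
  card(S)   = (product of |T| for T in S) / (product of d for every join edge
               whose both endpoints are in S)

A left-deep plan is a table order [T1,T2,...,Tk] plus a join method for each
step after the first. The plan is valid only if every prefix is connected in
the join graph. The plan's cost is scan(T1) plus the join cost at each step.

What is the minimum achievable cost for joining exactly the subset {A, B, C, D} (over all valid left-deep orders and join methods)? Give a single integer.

Selinger DP over subsets of {A,B,C,D}:
  {D}: scan cost=60, card=60
  {C}: scan cost=50, card=50
  {B}: scan cost=120, card=120
  {A}: scan cost=300, card=300
  {CD}: card=50; try (D,nl_idx)→400, (C,nl_idx)→470, (C,hash)→720, (D,hash)→820, (D,merge)→820, (C,merge)→830 …(+2); best=400 via (D,nl_idx)
  {BD}: card=900; try (D,hash)→960, (B,nl_idx)→1380, (B,merge)→1440, (D,merge)→1500, (D,nl_idx)→1740, (B,hash)→1800 …(+2); best=960 via (D,hash)
  {AD}: card=3600; try (D,hash)→1320, (A,merge)→3480, (D,merge)→3720, (A,hash)→5520, (D,nl_idx)→5700, (A,nl)→18060 …(+1); best=1320 via (D,hash)
  {BCD}: card=750; try (B,nl_idx)→1500, (B,merge)→1710, (B,hash)→2130, (C,hash)→2460, (B,nl)→6400, (C,nl_idx)→7110 …(+2); best=1500 via (B,nl_idx)
  {ACD}: card=3000; try (A,merge)→3750, (C,hash)→5520, (A,hash)→5850, (A,nl)→15400, (C,nl_idx)→25920, (C,merge)→48470 …(+1); best=3750 via (A,merge)
  {ABD}: card=54000; try (B,hash)→6600, (A,hash)→7260, (A,merge)→13860, (B,merge)→49080, (B,nl_idx)→80520, (A,nl)→270960 …(+1); best=6600 via (B,hash)
  {ABCD}: card=45000; try (A,hash)→7650, (B,hash)→8430, (A,merge)→12750, (B,merge)→43710, (C,hash)→61200, (B,nl_idx)→69750 …(+5); best=7650 via (A,hash)

7650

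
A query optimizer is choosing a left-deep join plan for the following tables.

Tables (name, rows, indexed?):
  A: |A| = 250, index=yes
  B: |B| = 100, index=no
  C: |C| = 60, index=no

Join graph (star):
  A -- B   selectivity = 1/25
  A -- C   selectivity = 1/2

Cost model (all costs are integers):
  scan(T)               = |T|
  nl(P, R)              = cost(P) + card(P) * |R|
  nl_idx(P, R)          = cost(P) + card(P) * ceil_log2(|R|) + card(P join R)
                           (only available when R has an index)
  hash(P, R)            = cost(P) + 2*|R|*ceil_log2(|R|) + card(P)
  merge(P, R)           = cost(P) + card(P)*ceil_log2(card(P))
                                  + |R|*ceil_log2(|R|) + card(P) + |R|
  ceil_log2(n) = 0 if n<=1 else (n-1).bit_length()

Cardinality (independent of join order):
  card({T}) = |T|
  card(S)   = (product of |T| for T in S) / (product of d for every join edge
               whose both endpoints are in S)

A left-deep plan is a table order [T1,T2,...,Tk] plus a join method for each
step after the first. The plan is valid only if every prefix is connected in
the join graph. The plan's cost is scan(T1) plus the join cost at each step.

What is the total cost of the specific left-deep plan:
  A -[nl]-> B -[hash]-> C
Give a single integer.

step 1: scan A: cost=250, card=250
step 2: join B via nl
    card(P join B) = 250*100/(25) = 1000
    cost = 250 + 250*100 = 25250
step 3: join C via hash
    card(P join C) = 1000*60/(2) = 30000
    cost = 25250 + 2*60*6 + 1000 = 26970

26970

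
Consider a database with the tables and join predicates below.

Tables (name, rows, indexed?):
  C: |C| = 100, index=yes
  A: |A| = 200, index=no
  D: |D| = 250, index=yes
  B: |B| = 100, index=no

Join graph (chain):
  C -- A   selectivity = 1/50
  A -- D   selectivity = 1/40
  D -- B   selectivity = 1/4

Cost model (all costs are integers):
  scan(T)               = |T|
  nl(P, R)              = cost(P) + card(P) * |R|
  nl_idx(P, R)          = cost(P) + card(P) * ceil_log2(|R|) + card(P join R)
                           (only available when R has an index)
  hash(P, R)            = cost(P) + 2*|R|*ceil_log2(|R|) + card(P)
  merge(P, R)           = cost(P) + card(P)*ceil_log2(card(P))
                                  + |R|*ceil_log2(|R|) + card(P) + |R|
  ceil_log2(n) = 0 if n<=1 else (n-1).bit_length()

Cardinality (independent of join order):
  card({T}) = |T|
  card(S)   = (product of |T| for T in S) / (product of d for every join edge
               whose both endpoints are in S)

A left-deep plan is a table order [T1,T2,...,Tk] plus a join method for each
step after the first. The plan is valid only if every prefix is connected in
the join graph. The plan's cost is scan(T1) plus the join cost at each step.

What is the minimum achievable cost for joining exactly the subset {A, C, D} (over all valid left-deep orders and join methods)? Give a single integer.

Selinger DP over subsets of {A,C,D}:
  {C}: scan cost=100, card=100
  {A}: scan cost=200, card=200
  {D}: scan cost=250, card=250
  {AC}: card=400; try (C,hash)→1800, (C,nl_idx)→2000, (A,merge)→2700, (C,merge)→2800, (A,hash)→3400, (A,nl)→20100 …(+1); best=1800 via (C,hash)
  {AD}: card=1250; try (D,nl_idx)→3050, (A,hash)→3700, (D,merge)→4250, (A,merge)→4300, (D,hash)→4400, (D,nl)→50200 …(+1); best=3050 via (D,nl_idx)
  {ACD}: card=2500; try (C,hash)→5700, (D,hash)→6200, (D,nl_idx)→7500, (D,merge)→8050, (C,nl_idx)→14300, (C,merge)→18850 …(+2); best=5700 via (C,hash)

5700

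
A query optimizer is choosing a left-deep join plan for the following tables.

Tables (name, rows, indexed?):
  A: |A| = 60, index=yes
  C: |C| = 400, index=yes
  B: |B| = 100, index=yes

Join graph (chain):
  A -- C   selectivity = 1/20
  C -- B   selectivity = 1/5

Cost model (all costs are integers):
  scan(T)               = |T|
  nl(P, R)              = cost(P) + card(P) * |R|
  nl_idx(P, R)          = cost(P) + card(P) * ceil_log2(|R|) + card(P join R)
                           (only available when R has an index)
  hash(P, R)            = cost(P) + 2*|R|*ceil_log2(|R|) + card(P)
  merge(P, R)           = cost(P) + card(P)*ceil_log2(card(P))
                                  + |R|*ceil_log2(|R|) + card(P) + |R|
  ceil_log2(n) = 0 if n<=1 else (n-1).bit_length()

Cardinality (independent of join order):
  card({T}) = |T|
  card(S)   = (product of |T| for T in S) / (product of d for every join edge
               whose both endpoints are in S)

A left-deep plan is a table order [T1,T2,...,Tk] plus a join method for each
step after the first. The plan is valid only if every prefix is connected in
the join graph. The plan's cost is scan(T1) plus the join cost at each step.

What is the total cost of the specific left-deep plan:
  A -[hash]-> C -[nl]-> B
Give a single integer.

step 1: scan A: cost=60, card=60
step 2: join C via hash
    card(P join C) = 60*400/(20) = 1200
    cost = 60 + 2*400*9 + 60 = 7320
step 3: join B via nl
    card(P join B) = 1200*100/(5) = 24000
    cost = 7320 + 1200*100 = 127320

127320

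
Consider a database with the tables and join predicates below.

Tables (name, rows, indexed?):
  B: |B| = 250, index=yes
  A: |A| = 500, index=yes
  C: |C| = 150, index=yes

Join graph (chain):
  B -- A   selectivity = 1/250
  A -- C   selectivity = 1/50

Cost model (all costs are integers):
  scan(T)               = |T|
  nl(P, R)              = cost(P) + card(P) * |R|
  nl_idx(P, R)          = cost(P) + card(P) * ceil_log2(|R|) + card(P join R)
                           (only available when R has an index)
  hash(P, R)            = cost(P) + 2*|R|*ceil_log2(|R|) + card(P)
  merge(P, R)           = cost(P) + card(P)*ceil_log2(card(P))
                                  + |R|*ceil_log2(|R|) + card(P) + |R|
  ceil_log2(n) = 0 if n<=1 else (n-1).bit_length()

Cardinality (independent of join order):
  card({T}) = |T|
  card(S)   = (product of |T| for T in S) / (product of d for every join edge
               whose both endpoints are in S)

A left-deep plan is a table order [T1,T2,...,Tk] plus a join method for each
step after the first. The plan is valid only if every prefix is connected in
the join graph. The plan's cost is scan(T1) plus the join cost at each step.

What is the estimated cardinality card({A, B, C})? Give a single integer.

1500

Tables in S: A(500), B(250), C(150)
Edges inside S: B-A(d=250), A-C(d=50)
numerator = 500 * 250 * 150 = 18750000
denominator = 250 * 50 = 12500
card(S) = 18750000 / 12500 = 1500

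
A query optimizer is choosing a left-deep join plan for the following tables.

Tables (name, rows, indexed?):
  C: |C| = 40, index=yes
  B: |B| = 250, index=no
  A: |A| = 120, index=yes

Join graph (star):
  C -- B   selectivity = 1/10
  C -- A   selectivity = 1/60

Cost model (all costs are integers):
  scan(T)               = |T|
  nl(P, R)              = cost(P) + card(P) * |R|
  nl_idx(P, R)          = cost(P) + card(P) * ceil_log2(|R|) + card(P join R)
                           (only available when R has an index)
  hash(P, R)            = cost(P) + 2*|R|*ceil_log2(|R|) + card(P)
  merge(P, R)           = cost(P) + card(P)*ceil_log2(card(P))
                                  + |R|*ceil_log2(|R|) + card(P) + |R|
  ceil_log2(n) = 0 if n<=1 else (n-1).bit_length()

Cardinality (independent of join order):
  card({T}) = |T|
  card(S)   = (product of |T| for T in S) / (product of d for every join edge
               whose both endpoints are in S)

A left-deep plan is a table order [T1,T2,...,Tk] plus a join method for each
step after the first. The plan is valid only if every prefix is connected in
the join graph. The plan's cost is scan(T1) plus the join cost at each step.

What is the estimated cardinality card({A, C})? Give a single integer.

Tables in S: A(120), C(40)
Edges inside S: C-A(d=60)
numerator = 120 * 40 = 4800
denominator = 60 = 60
card(S) = 4800 / 60 = 80

80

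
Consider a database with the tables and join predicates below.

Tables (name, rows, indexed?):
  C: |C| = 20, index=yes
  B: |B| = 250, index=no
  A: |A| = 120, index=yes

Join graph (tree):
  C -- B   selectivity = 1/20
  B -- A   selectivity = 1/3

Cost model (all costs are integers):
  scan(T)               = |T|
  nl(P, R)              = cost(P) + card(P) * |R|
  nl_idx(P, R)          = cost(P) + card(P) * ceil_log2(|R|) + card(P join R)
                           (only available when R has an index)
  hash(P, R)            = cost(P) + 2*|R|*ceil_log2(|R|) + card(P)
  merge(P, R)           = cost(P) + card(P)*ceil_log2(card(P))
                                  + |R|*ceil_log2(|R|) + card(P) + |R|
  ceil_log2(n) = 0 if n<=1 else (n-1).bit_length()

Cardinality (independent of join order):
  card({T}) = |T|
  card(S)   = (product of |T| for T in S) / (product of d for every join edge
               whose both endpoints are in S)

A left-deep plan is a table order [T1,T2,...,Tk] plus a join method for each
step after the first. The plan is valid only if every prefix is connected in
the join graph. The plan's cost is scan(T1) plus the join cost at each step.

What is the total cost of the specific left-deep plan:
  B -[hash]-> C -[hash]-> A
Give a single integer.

2630

step 1: scan B: cost=250, card=250
step 2: join C via hash
    card(P join C) = 250*20/(20) = 250
    cost = 250 + 2*20*5 + 250 = 700
step 3: join A via hash
    card(P join A) = 250*120/(3) = 10000
    cost = 700 + 2*120*7 + 250 = 2630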